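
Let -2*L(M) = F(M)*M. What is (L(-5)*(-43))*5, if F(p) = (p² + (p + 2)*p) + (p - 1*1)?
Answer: -18275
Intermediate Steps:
F(p) = -1 + p + p² + p*(2 + p) (F(p) = (p² + (2 + p)*p) + (p - 1) = (p² + p*(2 + p)) + (-1 + p) = -1 + p + p² + p*(2 + p))
L(M) = -M*(-1 + 2*M² + 3*M)/2 (L(M) = -(-1 + 2*M² + 3*M)*M/2 = -M*(-1 + 2*M² + 3*M)/2)
(L(-5)*(-43))*5 = (((½)*(-5)*(1 - 3*(-5) - 2*(-5)²))*(-43))*5 = (((½)*(-5)*(1 + 15 - 2*25))*(-43))*5 = (((½)*(-5)*(1 + 15 - 50))*(-43))*5 = (((½)*(-5)*(-34))*(-43))*5 = (85*(-43))*5 = -3655*5 = -18275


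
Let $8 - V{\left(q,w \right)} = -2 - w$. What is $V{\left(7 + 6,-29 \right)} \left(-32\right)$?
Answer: $608$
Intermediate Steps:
$V{\left(q,w \right)} = 10 + w$ ($V{\left(q,w \right)} = 8 - \left(-2 - w\right) = 8 + \left(2 + w\right) = 10 + w$)
$V{\left(7 + 6,-29 \right)} \left(-32\right) = \left(10 - 29\right) \left(-32\right) = \left(-19\right) \left(-32\right) = 608$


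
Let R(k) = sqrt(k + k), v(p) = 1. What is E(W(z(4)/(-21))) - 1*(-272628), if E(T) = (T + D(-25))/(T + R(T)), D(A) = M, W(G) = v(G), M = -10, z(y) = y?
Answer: 272637 - 9*sqrt(2) ≈ 2.7262e+5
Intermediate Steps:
W(G) = 1
R(k) = sqrt(2)*sqrt(k) (R(k) = sqrt(2*k) = sqrt(2)*sqrt(k))
D(A) = -10
E(T) = (-10 + T)/(T + sqrt(2)*sqrt(T)) (E(T) = (T - 10)/(T + sqrt(2)*sqrt(T)) = (-10 + T)/(T + sqrt(2)*sqrt(T)))
E(W(z(4)/(-21))) - 1*(-272628) = (-10 + 1)/(1 + sqrt(2)*sqrt(1)) - 1*(-272628) = -9/(1 + sqrt(2)*1) + 272628 = -9/(1 + sqrt(2)) + 272628 = 272628 - 9/(1 + sqrt(2))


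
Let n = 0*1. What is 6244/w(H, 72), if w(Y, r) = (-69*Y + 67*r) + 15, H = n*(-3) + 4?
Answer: 6244/4563 ≈ 1.3684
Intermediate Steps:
n = 0
H = 4 (H = 0*(-3) + 4 = 0 + 4 = 4)
w(Y, r) = 15 - 69*Y + 67*r
6244/w(H, 72) = 6244/(15 - 69*4 + 67*72) = 6244/(15 - 276 + 4824) = 6244/4563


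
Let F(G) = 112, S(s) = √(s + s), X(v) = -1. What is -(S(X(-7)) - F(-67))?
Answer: 112 - I*√2 ≈ 112.0 - 1.4142*I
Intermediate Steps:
S(s) = √2*√s (S(s) = √(2*s) = √2*√s)
-(S(X(-7)) - F(-67)) = -(√2*√(-1) - 1*112) = -(√2*I - 112) = -(I*√2 - 112) = -(-112 + I*√2) = 112 - I*√2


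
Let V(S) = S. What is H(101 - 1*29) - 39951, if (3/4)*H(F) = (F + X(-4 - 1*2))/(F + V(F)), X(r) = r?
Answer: -719107/18 ≈ -39950.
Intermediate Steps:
H(F) = 2*(-6 + F)/(3*F) (H(F) = 4*((F + (-4 - 1*2))/(F + F))/3 = 4*((F + (-4 - 2))/((2*F)))/3 = 4*((F - 6)*(1/(2*F)))/3 = 4*((-6 + F)*(1/(2*F)))/3 = 4*((-6 + F)/(2*F))/3 = 2*(-6 + F)/(3*F))
H(101 - 1*29) - 39951 = (2/3 - 4/(101 - 1*29)) - 39951 = (2/3 - 4/(101 - 29)) - 39951 = (2/3 - 4/72) - 39951 = (2/3 - 4*1/72) - 39951 = (2/3 - 1/18) - 39951 = 11/18 - 39951 = -719107/18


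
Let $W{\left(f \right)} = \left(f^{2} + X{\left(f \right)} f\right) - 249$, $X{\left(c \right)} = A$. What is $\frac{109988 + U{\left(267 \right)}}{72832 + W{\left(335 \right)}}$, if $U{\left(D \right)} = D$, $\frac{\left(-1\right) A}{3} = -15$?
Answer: $\frac{110255}{199883} \approx 0.5516$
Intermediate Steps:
$A = 45$ ($A = \left(-3\right) \left(-15\right) = 45$)
$X{\left(c \right)} = 45$
$W{\left(f \right)} = -249 + f^{2} + 45 f$ ($W{\left(f \right)} = \left(f^{2} + 45 f\right) - 249 = -249 + f^{2} + 45 f$)
$\frac{109988 + U{\left(267 \right)}}{72832 + W{\left(335 \right)}} = \frac{109988 + 267}{72832 + \left(-249 + 335^{2} + 45 \cdot 335\right)} = \frac{110255}{72832 + \left(-249 + 112225 + 15075\right)} = \frac{110255}{72832 + 127051} = \frac{110255}{199883}$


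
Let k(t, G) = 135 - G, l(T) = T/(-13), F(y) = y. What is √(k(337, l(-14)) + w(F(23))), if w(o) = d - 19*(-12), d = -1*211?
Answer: 3*√2834/13 ≈ 12.285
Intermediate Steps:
d = -211
l(T) = -T/13 (l(T) = T*(-1/13) = -T/13)
w(o) = 17 (w(o) = -211 - 19*(-12) = -211 - 1*(-228) = -211 + 228 = 17)
√(k(337, l(-14)) + w(F(23))) = √((135 - (-1)*(-14)/13) + 17) = √((135 - 1*14/13) + 17) = √((135 - 14/13) + 17) = √(1741/13 + 17) = √(1962/13) = 3*√2834/13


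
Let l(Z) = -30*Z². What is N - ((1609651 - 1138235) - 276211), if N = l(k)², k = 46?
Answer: 4029515195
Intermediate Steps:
N = 4029710400 (N = (-30*46²)² = (-30*2116)² = (-63480)² = 4029710400)
N - ((1609651 - 1138235) - 276211) = 4029710400 - ((1609651 - 1138235) - 276211) = 4029710400 - (471416 - 276211) = 4029710400 - 1*195205 = 4029710400 - 195205 = 4029515195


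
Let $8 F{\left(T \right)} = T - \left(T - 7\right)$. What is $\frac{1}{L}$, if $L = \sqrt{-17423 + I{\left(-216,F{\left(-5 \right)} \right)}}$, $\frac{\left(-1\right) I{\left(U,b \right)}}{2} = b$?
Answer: $- \frac{2 i \sqrt{69699}}{69699} \approx - 0.0075756 i$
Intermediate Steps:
$F{\left(T \right)} = \frac{7}{8}$ ($F{\left(T \right)} = \frac{T - \left(T - 7\right)}{8} = \frac{T - \left(-7 + T\right)}{8} = \frac{1}{8} \cdot 7 = \frac{7}{8}$)
$I{\left(U,b \right)} = - 2 b$
$L = \frac{i \sqrt{69699}}{2}$ ($L = \sqrt{-17423 - \frac{7}{4}} = \sqrt{- \frac{69699}{4}} = \frac{i \sqrt{69699}}{2} \approx 132.0 i$)
$\frac{1}{L} = \frac{1}{\frac{1}{2} i \sqrt{69699}} = - \frac{2 i \sqrt{69699}}{69699}$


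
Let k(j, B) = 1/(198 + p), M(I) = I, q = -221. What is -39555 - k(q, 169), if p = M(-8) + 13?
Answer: -8029666/203 ≈ -39555.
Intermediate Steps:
p = 5 (p = -8 + 13 = 5)
k(j, B) = 1/203 (k(j, B) = 1/(198 + 5) = 1/203)
-39555 - k(q, 169) = -39555 - 1*1/203 = -39555 - 1/203 = -8029666/203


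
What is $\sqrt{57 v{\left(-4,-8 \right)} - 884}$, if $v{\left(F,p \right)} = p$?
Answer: $2 i \sqrt{335} \approx 36.606 i$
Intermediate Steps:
$\sqrt{57 v{\left(-4,-8 \right)} - 884} = \sqrt{57 \left(-8\right) - 884} = \sqrt{-456 - 884} = \sqrt{-1340} = 2 i \sqrt{335}$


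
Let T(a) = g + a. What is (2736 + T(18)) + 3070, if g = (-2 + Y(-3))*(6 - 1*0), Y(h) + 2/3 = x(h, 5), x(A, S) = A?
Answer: 5790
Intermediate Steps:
Y(h) = -⅔ + h
g = -34 (g = (-2 + (-⅔ - 3))*(6 - 1*0) = (-2 - 11/3)*(6 + 0) = -17/3*6 = -34)
T(a) = -34 + a
(2736 + T(18)) + 3070 = (2736 + (-34 + 18)) + 3070 = (2736 - 16) + 3070 = 2720 + 3070 = 5790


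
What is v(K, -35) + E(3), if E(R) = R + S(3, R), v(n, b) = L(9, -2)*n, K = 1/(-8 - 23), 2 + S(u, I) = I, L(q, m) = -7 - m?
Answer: 129/31 ≈ 4.1613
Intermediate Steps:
S(u, I) = -2 + I
K = -1/31 (K = 1/(-31) = -1/31 ≈ -0.032258)
v(n, b) = -5*n (v(n, b) = (-7 - 1*(-2))*n = (-7 + 2)*n = -5*n)
E(R) = -2 + 2*R (E(R) = R + (-2 + R) = -2 + 2*R)
v(K, -35) + E(3) = -5*(-1/31) + (-2 + 2*3) = 5/31 + (-2 + 6) = 5/31 + 4 = 129/31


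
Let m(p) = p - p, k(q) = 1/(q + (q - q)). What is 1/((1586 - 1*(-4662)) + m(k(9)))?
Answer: 1/6248 ≈ 0.00016005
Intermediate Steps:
k(q) = 1/q (k(q) = 1/(q + 0) = 1/q)
m(p) = 0
1/((1586 - 1*(-4662)) + m(k(9))) = 1/((1586 - 1*(-4662)) + 0) = 1/((1586 + 4662) + 0) = 1/(6248 + 0) = 1/6248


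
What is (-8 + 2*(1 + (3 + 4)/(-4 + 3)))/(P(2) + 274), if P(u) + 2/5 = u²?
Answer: -25/347 ≈ -0.072046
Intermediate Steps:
P(u) = -⅖ + u²
(-8 + 2*(1 + (3 + 4)/(-4 + 3)))/(P(2) + 274) = (-8 + 2*(1 + (3 + 4)/(-4 + 3)))/((-⅖ + 2²) + 274) = (-8 + 2*(1 + 7/(-1)))/((-⅖ + 4) + 274) = (-8 + 2*(1 + 7*(-1)))/(18/5 + 274) = (-8 + 2*(1 - 7))/(1388/5) = (-8 + 2*(-6))*(5/1388) = (-8 - 12)*(5/1388) = -20*5/1388 = -25/347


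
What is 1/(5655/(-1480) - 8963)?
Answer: -296/2654179 ≈ -0.00011152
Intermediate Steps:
1/(5655/(-1480) - 8963) = 1/(5655*(-1/1480) - 8963) = 1/(-1131/296 - 8963) = 1/(-2654179/296) = -296/2654179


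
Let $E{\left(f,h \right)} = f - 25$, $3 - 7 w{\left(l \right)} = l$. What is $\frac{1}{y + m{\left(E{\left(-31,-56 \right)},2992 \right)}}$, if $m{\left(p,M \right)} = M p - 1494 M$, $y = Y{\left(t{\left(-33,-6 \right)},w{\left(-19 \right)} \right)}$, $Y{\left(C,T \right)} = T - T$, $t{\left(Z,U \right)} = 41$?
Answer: $- \frac{1}{4637600} \approx -2.1563 \cdot 10^{-7}$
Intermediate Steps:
$w{\left(l \right)} = \frac{3}{7} - \frac{l}{7}$
$Y{\left(C,T \right)} = 0$
$E{\left(f,h \right)} = -25 + f$ ($E{\left(f,h \right)} = f - 25 = -25 + f$)
$y = 0$
$m{\left(p,M \right)} = - 1494 M + M p$
$\frac{1}{y + m{\left(E{\left(-31,-56 \right)},2992 \right)}} = \frac{1}{0 + 2992 \left(-1494 - 56\right)} = \frac{1}{0 + 2992 \left(-1550\right)} = \frac{1}{0 - 4637600} = \frac{1}{-4637600} = - \frac{1}{4637600}$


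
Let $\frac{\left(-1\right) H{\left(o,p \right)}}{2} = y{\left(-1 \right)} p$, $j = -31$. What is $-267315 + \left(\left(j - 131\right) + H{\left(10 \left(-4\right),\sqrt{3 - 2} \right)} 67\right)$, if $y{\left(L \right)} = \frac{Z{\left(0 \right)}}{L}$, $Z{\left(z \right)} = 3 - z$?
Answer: $-267075$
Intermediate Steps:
$y{\left(L \right)} = \frac{3}{L}$ ($y{\left(L \right)} = \frac{3 - 0}{L} = \frac{3 + 0}{L} = \frac{3}{L}$)
$H{\left(o,p \right)} = 6 p$ ($H{\left(o,p \right)} = - 2 \frac{3}{-1} p = - 2 \cdot 3 \left(-1\right) p = - 2 \left(- 3 p\right) = 6 p$)
$-267315 + \left(\left(j - 131\right) + H{\left(10 \left(-4\right),\sqrt{3 - 2} \right)} 67\right) = -267315 + \left(\left(-31 - 131\right) + 6 \sqrt{3 - 2} \cdot 67\right) = -267315 - \left(162 - 6 \sqrt{1} \cdot 67\right) = -267315 - \left(162 - 6 \cdot 1 \cdot 67\right) = -267315 + \left(-162 + 6 \cdot 67\right) = -267315 + \left(-162 + 402\right) = -267315 + 240 = -267075$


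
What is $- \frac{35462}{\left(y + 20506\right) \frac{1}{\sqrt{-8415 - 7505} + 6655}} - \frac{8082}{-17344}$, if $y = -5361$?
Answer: $- \frac{409305483395}{26267488} - \frac{141848 i \sqrt{995}}{15145} \approx -15582.0 - 295.44 i$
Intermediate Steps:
$- \frac{35462}{\left(y + 20506\right) \frac{1}{\sqrt{-8415 - 7505} + 6655}} - \frac{8082}{-17344} = - \frac{35462}{\left(-5361 + 20506\right) \frac{1}{\sqrt{-8415 - 7505} + 6655}} - \frac{8082}{-17344} = - \frac{35462}{15145 \frac{1}{\sqrt{-15920} + 6655}} - - \frac{4041}{8672} = - \frac{35462}{15145 \frac{1}{4 i \sqrt{995} + 6655}} + \frac{4041}{8672} = - \frac{35462}{15145 \frac{1}{6655 + 4 i \sqrt{995}}} + \frac{4041}{8672} = - 35462 \left(\frac{1331}{3029} + \frac{4 i \sqrt{995}}{15145}\right) + \frac{4041}{8672} = \left(- \frac{47199922}{3029} - \frac{141848 i \sqrt{995}}{15145}\right) + \frac{4041}{8672} = - \frac{409305483395}{26267488} - \frac{141848 i \sqrt{995}}{15145}$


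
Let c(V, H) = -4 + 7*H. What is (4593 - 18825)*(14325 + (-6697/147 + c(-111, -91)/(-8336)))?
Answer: -10376319001955/51058 ≈ -2.0323e+8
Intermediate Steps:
(4593 - 18825)*(14325 + (-6697/147 + c(-111, -91)/(-8336))) = (4593 - 18825)*(14325 + (-6697/147 + (-4 + 7*(-91))/(-8336))) = -14232*(14325 + (-6697*1/147 + (-4 - 637)*(-1/8336))) = -14232*(14325 + (-6697/147 - 641*(-1/8336))) = -14232*(14325 + (-6697/147 + 641/8336)) = -14232*(14325 - 55731965/1225392) = -14232*17498008435/1225392 = -10376319001955/51058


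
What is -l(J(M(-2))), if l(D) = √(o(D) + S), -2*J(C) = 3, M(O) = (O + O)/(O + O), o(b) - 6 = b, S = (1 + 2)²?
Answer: -3*√6/2 ≈ -3.6742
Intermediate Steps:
S = 9 (S = 3² = 9)
o(b) = 6 + b
M(O) = 1 (M(O) = (2*O)/((2*O)) = (2*O)*(1/(2*O)) = 1)
J(C) = -3/2 (J(C) = -½*3 = -3/2)
l(D) = √(15 + D) (l(D) = √((6 + D) + 9) = √(15 + D))
-l(J(M(-2))) = -√(15 - 3/2) = -√(27/2) = -3*√6/2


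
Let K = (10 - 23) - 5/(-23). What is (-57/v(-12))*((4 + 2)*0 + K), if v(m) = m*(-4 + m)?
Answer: 2793/736 ≈ 3.7948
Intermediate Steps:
K = -294/23 (K = -13 - 5*(-1/23) = -13 + 5/23 = -294/23 ≈ -12.783)
(-57/v(-12))*((4 + 2)*0 + K) = (-57*(-1/(12*(-4 - 12))))*((4 + 2)*0 - 294/23) = (-57/((-12*(-16))))*(6*0 - 294/23) = (-57/192)*(0 - 294/23) = -57*1/192*(-294/23) = -19/64*(-294/23) = 2793/736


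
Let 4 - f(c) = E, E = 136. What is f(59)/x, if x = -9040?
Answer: 33/2260 ≈ 0.014602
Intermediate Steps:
f(c) = -132 (f(c) = 4 - 1*136 = 4 - 136 = -132)
f(59)/x = -132/(-9040) = -132*(-1/9040) = 33/2260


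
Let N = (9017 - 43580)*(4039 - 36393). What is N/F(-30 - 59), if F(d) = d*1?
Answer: -1118251302/89 ≈ -1.2565e+7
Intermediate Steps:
F(d) = d
N = 1118251302 (N = -34563*(-32354) = 1118251302)
N/F(-30 - 59) = 1118251302/(-30 - 59) = 1118251302/(-89) = 1118251302*(-1/89) = -1118251302/89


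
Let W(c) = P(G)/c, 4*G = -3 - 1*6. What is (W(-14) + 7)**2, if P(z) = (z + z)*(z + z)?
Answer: 96721/3136 ≈ 30.842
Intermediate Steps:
G = -9/4 (G = (-3 - 1*6)/4 = (-3 - 6)/4 = (1/4)*(-9) = -9/4 ≈ -2.2500)
P(z) = 4*z**2 (P(z) = (2*z)*(2*z) = 4*z**2)
W(c) = 81/(4*c) (W(c) = (4*(-9/4)**2)/c = (4*(81/16))/c = 81/(4*c))
(W(-14) + 7)**2 = ((81/4)/(-14) + 7)**2 = ((81/4)*(-1/14) + 7)**2 = (-81/56 + 7)**2 = (311/56)**2 = 96721/3136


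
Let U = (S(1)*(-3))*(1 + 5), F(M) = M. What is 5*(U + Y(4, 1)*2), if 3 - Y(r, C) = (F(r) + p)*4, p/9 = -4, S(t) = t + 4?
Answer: 860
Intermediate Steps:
S(t) = 4 + t
p = -36 (p = 9*(-4) = -36)
Y(r, C) = 147 - 4*r (Y(r, C) = 3 - (r - 36)*4 = 3 - (-36 + r)*4 = 3 - (-144 + 4*r) = 3 + (144 - 4*r) = 147 - 4*r)
U = -90 (U = ((4 + 1)*(-3))*(1 + 5) = (5*(-3))*6 = -15*6 = -90)
5*(U + Y(4, 1)*2) = 5*(-90 + (147 - 4*4)*2) = 5*(-90 + (147 - 16)*2) = 5*(-90 + 131*2) = 5*(-90 + 262) = 5*172 = 860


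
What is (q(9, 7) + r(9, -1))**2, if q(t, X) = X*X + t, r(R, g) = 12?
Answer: 4900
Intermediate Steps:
q(t, X) = t + X**2 (q(t, X) = X**2 + t = t + X**2)
(q(9, 7) + r(9, -1))**2 = ((9 + 7**2) + 12)**2 = ((9 + 49) + 12)**2 = (58 + 12)**2 = 70**2 = 4900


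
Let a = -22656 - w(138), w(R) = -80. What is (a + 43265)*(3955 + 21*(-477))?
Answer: -125416718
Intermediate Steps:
a = -22576 (a = -22656 - 1*(-80) = -22656 + 80 = -22576)
(a + 43265)*(3955 + 21*(-477)) = (-22576 + 43265)*(3955 + 21*(-477)) = 20689*(3955 - 10017) = 20689*(-6062) = -125416718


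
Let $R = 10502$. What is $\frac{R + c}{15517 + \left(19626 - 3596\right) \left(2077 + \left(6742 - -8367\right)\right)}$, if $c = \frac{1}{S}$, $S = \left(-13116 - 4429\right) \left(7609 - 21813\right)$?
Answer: $\frac{2617194808361}{68658897727550460} \approx 3.8119 \cdot 10^{-5}$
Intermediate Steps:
$S = 249209180$ ($S = \left(-17545\right) \left(-14204\right) = 249209180$)
$c = \frac{1}{249209180} \approx 4.0127 \cdot 10^{-9}$
$\frac{R + c}{15517 + \left(19626 - 3596\right) \left(2077 + \left(6742 - -8367\right)\right)} = \frac{10502 + \frac{1}{249209180}}{15517 + \left(19626 - 3596\right) \left(2077 + \left(6742 - -8367\right)\right)} = \frac{2617194808361}{249209180 \left(15517 + 16030 \left(2077 + \left(6742 + 8367\right)\right)\right)} = \frac{2617194808361}{249209180 \left(15517 + 16030 \left(2077 + 15109\right)\right)} = \frac{2617194808361}{249209180 \left(15517 + 16030 \cdot 17186\right)} = \frac{2617194808361}{249209180 \left(15517 + 275491580\right)} = \frac{2617194808361}{249209180 \cdot 275507097} = \frac{2617194808361}{249209180} \cdot \frac{1}{275507097} = \frac{2617194808361}{68658897727550460}$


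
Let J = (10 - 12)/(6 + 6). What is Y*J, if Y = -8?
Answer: 4/3 ≈ 1.3333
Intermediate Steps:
J = -⅙ (J = -2/12 = -2*1/12 = -⅙ ≈ -0.16667)
Y*J = -8*(-⅙) = 4/3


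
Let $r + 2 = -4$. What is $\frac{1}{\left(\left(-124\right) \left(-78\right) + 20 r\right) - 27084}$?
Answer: $- \frac{1}{17532} \approx -5.7039 \cdot 10^{-5}$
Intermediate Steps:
$r = -6$ ($r = -2 - 4 = -6$)
$\frac{1}{\left(\left(-124\right) \left(-78\right) + 20 r\right) - 27084} = \frac{1}{\left(\left(-124\right) \left(-78\right) + 20 \left(-6\right)\right) - 27084} = \frac{1}{\left(9672 - 120\right) - 27084} = \frac{1}{9552 - 27084} = \frac{1}{-17532} = - \frac{1}{17532}$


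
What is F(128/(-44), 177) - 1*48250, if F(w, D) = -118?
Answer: -48368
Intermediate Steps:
F(128/(-44), 177) - 1*48250 = -118 - 1*48250 = -118 - 48250 = -48368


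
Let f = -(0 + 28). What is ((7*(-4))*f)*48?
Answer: 37632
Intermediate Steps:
f = -28 (f = -1*28 = -28)
((7*(-4))*f)*48 = ((7*(-4))*(-28))*48 = -28*(-28)*48 = 784*48 = 37632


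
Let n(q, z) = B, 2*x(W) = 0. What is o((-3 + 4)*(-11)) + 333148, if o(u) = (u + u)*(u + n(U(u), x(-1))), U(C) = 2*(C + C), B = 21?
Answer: 332928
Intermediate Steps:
U(C) = 4*C (U(C) = 2*(2*C) = 4*C)
x(W) = 0 (x(W) = (½)*0 = 0)
n(q, z) = 21
o(u) = 2*u*(21 + u) (o(u) = (u + u)*(u + 21) = (2*u)*(21 + u) = 2*u*(21 + u))
o((-3 + 4)*(-11)) + 333148 = 2*((-3 + 4)*(-11))*(21 + (-3 + 4)*(-11)) + 333148 = 2*(1*(-11))*(21 + 1*(-11)) + 333148 = 2*(-11)*(21 - 11) + 333148 = 2*(-11)*10 + 333148 = -220 + 333148 = 332928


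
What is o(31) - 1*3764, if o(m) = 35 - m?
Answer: -3760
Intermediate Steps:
o(31) - 1*3764 = (35 - 1*31) - 1*3764 = (35 - 31) - 3764 = 4 - 3764 = -3760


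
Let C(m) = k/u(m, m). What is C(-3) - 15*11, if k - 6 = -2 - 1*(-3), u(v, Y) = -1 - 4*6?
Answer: -4132/25 ≈ -165.28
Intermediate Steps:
u(v, Y) = -25 (u(v, Y) = -1 - 24 = -25)
k = 7 (k = 6 + (-2 - 1*(-3)) = 6 + (-2 + 3) = 6 + 1 = 7)
C(m) = -7/25 (C(m) = 7/(-25) = 7*(-1/25) = -7/25)
C(-3) - 15*11 = -7/25 - 15*11 = -7/25 - 165 = -4132/25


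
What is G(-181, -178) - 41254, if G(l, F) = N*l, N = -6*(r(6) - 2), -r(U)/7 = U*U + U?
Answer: -362710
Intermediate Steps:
r(U) = -7*U - 7*U**2 (r(U) = -7*(U*U + U) = -7*(U**2 + U) = -7*(U + U**2) = -7*U - 7*U**2)
N = 1776 (N = -6*(-7*6*(1 + 6) - 2) = -6*(-7*6*7 - 2) = -6*(-294 - 2) = -6*(-296) = 1776)
G(l, F) = 1776*l
G(-181, -178) - 41254 = 1776*(-181) - 41254 = -321456 - 41254 = -362710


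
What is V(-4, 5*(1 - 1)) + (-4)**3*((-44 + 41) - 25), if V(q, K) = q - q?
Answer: 1792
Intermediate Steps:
V(q, K) = 0
V(-4, 5*(1 - 1)) + (-4)**3*((-44 + 41) - 25) = 0 + (-4)**3*((-44 + 41) - 25) = 0 - 64*(-3 - 25) = 0 - 64*(-28) = 0 + 1792 = 1792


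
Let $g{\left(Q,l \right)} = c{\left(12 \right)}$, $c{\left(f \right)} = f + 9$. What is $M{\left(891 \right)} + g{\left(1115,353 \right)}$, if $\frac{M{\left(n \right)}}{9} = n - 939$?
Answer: $-411$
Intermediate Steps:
$c{\left(f \right)} = 9 + f$
$g{\left(Q,l \right)} = 21$ ($g{\left(Q,l \right)} = 9 + 12 = 21$)
$M{\left(n \right)} = -8451 + 9 n$ ($M{\left(n \right)} = 9 \left(n - 939\right) = 9 \left(-939 + n\right) = -8451 + 9 n$)
$M{\left(891 \right)} + g{\left(1115,353 \right)} = \left(-8451 + 9 \cdot 891\right) + 21 = \left(-8451 + 8019\right) + 21 = -432 + 21 = -411$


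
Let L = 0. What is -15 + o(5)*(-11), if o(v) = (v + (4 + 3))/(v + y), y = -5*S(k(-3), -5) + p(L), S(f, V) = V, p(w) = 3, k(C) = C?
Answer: -19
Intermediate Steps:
y = 28 (y = -5*(-5) + 3 = 25 + 3 = 28)
o(v) = (7 + v)/(28 + v) (o(v) = (v + (4 + 3))/(v + 28) = (v + 7)/(28 + v) = (7 + v)/(28 + v))
-15 + o(5)*(-11) = -15 + ((7 + 5)/(28 + 5))*(-11) = -15 + (12/33)*(-11) = -15 + ((1/33)*12)*(-11) = -15 + (4/11)*(-11) = -15 - 4 = -19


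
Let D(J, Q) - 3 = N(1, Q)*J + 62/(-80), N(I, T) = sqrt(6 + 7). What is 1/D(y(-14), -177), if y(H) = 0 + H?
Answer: -3560/4068879 - 22400*sqrt(13)/4068879 ≈ -0.020724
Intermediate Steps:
y(H) = H
N(I, T) = sqrt(13)
D(J, Q) = 89/40 + J*sqrt(13) (D(J, Q) = 3 + (sqrt(13)*J + 62/(-80)) = 3 + (J*sqrt(13) + 62*(-1/80)) = 3 + (J*sqrt(13) - 31/40) = 3 + (-31/40 + J*sqrt(13)) = 89/40 + J*sqrt(13))
1/D(y(-14), -177) = 1/(89/40 - 14*sqrt(13))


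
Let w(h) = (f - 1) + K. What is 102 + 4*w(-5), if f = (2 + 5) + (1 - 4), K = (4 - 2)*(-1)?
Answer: 106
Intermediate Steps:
K = -2 (K = 2*(-1) = -2)
f = 4 (f = 7 - 3 = 4)
w(h) = 1 (w(h) = (4 - 1) - 2 = 3 - 2 = 1)
102 + 4*w(-5) = 102 + 4*1 = 102 + 4 = 106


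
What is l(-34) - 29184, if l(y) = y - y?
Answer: -29184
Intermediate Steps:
l(y) = 0
l(-34) - 29184 = 0 - 29184 = -29184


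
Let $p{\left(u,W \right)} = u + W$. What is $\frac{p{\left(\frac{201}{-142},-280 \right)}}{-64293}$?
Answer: $\frac{39961}{9129606} \approx 0.0043771$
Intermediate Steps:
$p{\left(u,W \right)} = W + u$
$\frac{p{\left(\frac{201}{-142},-280 \right)}}{-64293} = \frac{-280 + \frac{201}{-142}}{-64293} = \left(-280 + 201 \left(- \frac{1}{142}\right)\right) \left(- \frac{1}{64293}\right) = \left(-280 - \frac{201}{142}\right) \left(- \frac{1}{64293}\right) = \left(- \frac{39961}{142}\right) \left(- \frac{1}{64293}\right) = \frac{39961}{9129606}$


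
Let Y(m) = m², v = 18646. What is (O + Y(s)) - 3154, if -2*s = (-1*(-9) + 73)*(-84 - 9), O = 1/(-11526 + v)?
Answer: 103495002801/7120 ≈ 1.4536e+7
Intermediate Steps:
O = 1/7120 (O = 1/(-11526 + 18646) = 1/7120 ≈ 0.00014045)
s = 3813 (s = -(-1*(-9) + 73)*(-84 - 9)/2 = -(9 + 73)*(-93)/2 = -41*(-93) = -½*(-7626) = 3813)
(O + Y(s)) - 3154 = (1/7120 + 3813²) - 3154 = (1/7120 + 14538969) - 3154 = 103517459281/7120 - 3154 = 103495002801/7120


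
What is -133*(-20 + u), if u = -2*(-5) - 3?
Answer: 1729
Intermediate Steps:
u = 7 (u = 10 - 3 = 7)
-133*(-20 + u) = -133*(-20 + 7) = -133*(-13) = 1729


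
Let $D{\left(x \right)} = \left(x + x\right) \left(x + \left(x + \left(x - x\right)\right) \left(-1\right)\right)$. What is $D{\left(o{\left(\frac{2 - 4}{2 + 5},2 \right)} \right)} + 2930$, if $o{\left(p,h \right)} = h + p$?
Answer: $2930$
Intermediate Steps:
$D{\left(x \right)} = 0$ ($D{\left(x \right)} = 2 x \left(x + \left(x + 0\right) \left(-1\right)\right) = 2 x \left(x + x \left(-1\right)\right) = 2 x \left(x - x\right) = 2 x 0 = 0$)
$D{\left(o{\left(\frac{2 - 4}{2 + 5},2 \right)} \right)} + 2930 = 0 + 2930 = 2930$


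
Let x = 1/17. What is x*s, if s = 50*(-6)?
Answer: -300/17 ≈ -17.647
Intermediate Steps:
x = 1/17 ≈ 0.058824
s = -300
x*s = (1/17)*(-300) = -300/17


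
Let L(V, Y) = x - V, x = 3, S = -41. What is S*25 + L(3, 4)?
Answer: -1025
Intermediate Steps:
L(V, Y) = 3 - V
S*25 + L(3, 4) = -41*25 + (3 - 1*3) = -1025 + (3 - 3) = -1025 + 0 = -1025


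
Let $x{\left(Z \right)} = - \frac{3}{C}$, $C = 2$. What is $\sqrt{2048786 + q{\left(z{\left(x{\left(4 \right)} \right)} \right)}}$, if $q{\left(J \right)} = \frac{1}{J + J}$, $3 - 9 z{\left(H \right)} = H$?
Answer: $39 \sqrt{1347} \approx 1431.4$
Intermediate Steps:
$x{\left(Z \right)} = - \frac{3}{2}$
$z{\left(H \right)} = \frac{1}{3} - \frac{H}{9}$
$q{\left(J \right)} = \frac{1}{2 J}$
$\sqrt{2048786 + q{\left(z{\left(x{\left(4 \right)} \right)} \right)}} = \sqrt{2048786 + \frac{1}{2 \left(\frac{1}{3} - - \frac{1}{6}\right)}} = \sqrt{2048786 + \frac{1}{2 \left(\frac{1}{3} + \frac{1}{6}\right)}} = \sqrt{2048786 + \frac{\frac{1}{\frac{1}{2}}}{2}} = \sqrt{2048786 + \frac{1}{2} \cdot 2} = \sqrt{2048786 + 1} = \sqrt{2048787} = 39 \sqrt{1347}$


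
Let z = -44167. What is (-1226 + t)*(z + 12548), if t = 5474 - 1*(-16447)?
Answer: -654355205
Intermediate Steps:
t = 21921 (t = 5474 + 16447 = 21921)
(-1226 + t)*(z + 12548) = (-1226 + 21921)*(-44167 + 12548) = 20695*(-31619) = -654355205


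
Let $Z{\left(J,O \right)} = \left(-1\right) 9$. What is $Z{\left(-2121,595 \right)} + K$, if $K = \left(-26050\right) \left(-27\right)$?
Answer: $703341$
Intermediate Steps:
$Z{\left(J,O \right)} = -9$
$K = 703350$
$Z{\left(-2121,595 \right)} + K = -9 + 703350 = 703341$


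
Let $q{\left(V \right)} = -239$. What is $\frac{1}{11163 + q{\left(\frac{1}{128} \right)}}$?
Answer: $\frac{1}{10924} \approx 9.1542 \cdot 10^{-5}$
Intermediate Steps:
$\frac{1}{11163 + q{\left(\frac{1}{128} \right)}} = \frac{1}{11163 - 239} = \frac{1}{10924}$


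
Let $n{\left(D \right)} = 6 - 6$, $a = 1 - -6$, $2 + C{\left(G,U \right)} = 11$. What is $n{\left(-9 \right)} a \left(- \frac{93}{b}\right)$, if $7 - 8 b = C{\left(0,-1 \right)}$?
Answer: $0$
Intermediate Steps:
$C{\left(G,U \right)} = 9$ ($C{\left(G,U \right)} = -2 + 11 = 9$)
$b = - \frac{1}{4}$ ($b = \frac{7}{8} - \frac{9}{8} = - \frac{1}{4} \approx -0.25$)
$a = 7$ ($a = 1 + 6 = 7$)
$n{\left(D \right)} = 0$ ($n{\left(D \right)} = 6 - 6 = 0$)
$n{\left(-9 \right)} a \left(- \frac{93}{b}\right) = 0 \cdot 7 \left(- \frac{93}{- \frac{1}{4}}\right) = 0 \left(\left(-93\right) \left(-4\right)\right) = 0 \cdot 372 = 0$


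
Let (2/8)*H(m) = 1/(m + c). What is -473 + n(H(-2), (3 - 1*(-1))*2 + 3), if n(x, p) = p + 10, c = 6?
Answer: -452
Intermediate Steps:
H(m) = 4/(6 + m) (H(m) = 4/(m + 6) = 4/(6 + m))
n(x, p) = 10 + p
-473 + n(H(-2), (3 - 1*(-1))*2 + 3) = -473 + (10 + ((3 - 1*(-1))*2 + 3)) = -473 + (10 + ((3 + 1)*2 + 3)) = -473 + (10 + (4*2 + 3)) = -473 + (10 + (8 + 3)) = -473 + (10 + 11) = -473 + 21 = -452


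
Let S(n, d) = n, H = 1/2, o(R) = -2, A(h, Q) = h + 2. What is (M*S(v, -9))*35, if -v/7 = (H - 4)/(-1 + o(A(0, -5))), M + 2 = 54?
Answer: -44590/3 ≈ -14863.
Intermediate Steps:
M = 52 (M = -2 + 54 = 52)
A(h, Q) = 2 + h
H = ½ ≈ 0.50000
v = -49/6 (v = -7*(½ - 4)/(-1 - 2) = -(-49)/(2*(-3)) = -(-49)*(-1)/(2*3) = -7*7/6 = -49/6 ≈ -8.1667)
(M*S(v, -9))*35 = (52*(-49/6))*35 = -1274/3*35 = -44590/3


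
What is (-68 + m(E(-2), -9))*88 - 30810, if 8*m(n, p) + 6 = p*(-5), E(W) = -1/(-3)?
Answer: -36365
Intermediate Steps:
E(W) = 1/3 (E(W) = -1*(-1/3) = 1/3)
m(n, p) = -3/4 - 5*p/8 (m(n, p) = -3/4 + (p*(-5))/8 = -3/4 + (-5*p)/8 = -3/4 - 5*p/8)
(-68 + m(E(-2), -9))*88 - 30810 = (-68 + (-3/4 - 5/8*(-9)))*88 - 30810 = (-68 + (-3/4 + 45/8))*88 - 30810 = (-68 + 39/8)*88 - 30810 = -505/8*88 - 30810 = -5555 - 30810 = -36365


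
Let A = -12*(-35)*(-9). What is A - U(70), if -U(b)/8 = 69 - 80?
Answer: -3868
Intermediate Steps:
U(b) = 88 (U(b) = -8*(69 - 80) = -8*(-11) = 88)
A = -3780 (A = 420*(-9) = -3780)
A - U(70) = -3780 - 1*88 = -3780 - 88 = -3868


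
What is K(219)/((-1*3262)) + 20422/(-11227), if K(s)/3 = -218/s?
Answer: -2430280843/1336720301 ≈ -1.8181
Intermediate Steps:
K(s) = -654/s (K(s) = 3*(-218/s) = -654/s)
K(219)/((-1*3262)) + 20422/(-11227) = (-654/219)/((-1*3262)) + 20422/(-11227) = -654*1/219/(-3262) + 20422*(-1/11227) = -218/73*(-1/3262) - 20422/11227 = 109/119063 - 20422/11227 = -2430280843/1336720301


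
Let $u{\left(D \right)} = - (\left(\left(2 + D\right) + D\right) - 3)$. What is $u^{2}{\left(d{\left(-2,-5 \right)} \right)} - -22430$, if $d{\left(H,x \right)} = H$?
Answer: $22455$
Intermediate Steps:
$u{\left(D \right)} = 1 - 2 D$ ($u{\left(D \right)} = - (\left(2 + 2 D\right) - 3) = - (-1 + 2 D) = 1 - 2 D$)
$u^{2}{\left(d{\left(-2,-5 \right)} \right)} - -22430 = \left(1 - -4\right)^{2} - -22430 = \left(1 + 4\right)^{2} + 22430 = 5^{2} + 22430 = 25 + 22430 = 22455$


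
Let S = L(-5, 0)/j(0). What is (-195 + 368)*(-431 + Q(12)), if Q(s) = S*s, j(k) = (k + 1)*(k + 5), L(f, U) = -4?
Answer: -381119/5 ≈ -76224.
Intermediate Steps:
j(k) = (1 + k)*(5 + k)
S = -⅘ (S = -4/(5 + 0² + 6*0) = -4/(5 + 0 + 0) = -4/5 = -4*⅕ = -⅘ ≈ -0.80000)
Q(s) = -4*s/5
(-195 + 368)*(-431 + Q(12)) = (-195 + 368)*(-431 - ⅘*12) = 173*(-431 - 48/5) = 173*(-2203/5) = -381119/5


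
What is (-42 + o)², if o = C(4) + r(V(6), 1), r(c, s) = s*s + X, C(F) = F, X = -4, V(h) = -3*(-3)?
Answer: 1681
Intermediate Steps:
V(h) = 9
r(c, s) = -4 + s² (r(c, s) = s*s - 4 = s² - 4 = -4 + s²)
o = 1 (o = 4 + (-4 + 1²) = 4 + (-4 + 1) = 4 - 3 = 1)
(-42 + o)² = (-42 + 1)² = (-41)² = 1681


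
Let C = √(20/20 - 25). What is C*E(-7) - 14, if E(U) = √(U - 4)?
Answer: -14 - 2*√66 ≈ -30.248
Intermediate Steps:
C = 2*I*√6 (C = √(20*(1/20) - 25) = √(1 - 25) = √(-24) = 2*I*√6 ≈ 4.899*I)
E(U) = √(-4 + U)
C*E(-7) - 14 = (2*I*√6)*√(-4 - 7) - 14 = (2*I*√6)*√(-11) - 14 = (2*I*√6)*(I*√11) - 14 = -2*√66 - 14 = -14 - 2*√66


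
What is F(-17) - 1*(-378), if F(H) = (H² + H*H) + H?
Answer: 939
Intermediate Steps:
F(H) = H + 2*H² (F(H) = (H² + H²) + H = 2*H² + H = H + 2*H²)
F(-17) - 1*(-378) = -17*(1 + 2*(-17)) - 1*(-378) = -17*(1 - 34) + 378 = -17*(-33) + 378 = 561 + 378 = 939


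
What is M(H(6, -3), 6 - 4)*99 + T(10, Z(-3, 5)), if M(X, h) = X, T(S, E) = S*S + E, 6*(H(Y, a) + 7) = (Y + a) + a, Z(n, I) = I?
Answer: -588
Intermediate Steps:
H(Y, a) = -7 + a/3 + Y/6 (H(Y, a) = -7 + ((Y + a) + a)/6 = -7 + (Y + 2*a)/6 = -7 + (a/3 + Y/6) = -7 + a/3 + Y/6)
T(S, E) = E + S**2 (T(S, E) = S**2 + E = E + S**2)
M(H(6, -3), 6 - 4)*99 + T(10, Z(-3, 5)) = (-7 + (1/3)*(-3) + (1/6)*6)*99 + (5 + 10**2) = (-7 - 1 + 1)*99 + (5 + 100) = -7*99 + 105 = -693 + 105 = -588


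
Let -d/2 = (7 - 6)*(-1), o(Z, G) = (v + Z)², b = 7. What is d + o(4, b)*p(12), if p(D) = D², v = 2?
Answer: 5186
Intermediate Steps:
o(Z, G) = (2 + Z)²
d = 2 (d = -2*(7 - 6)*(-1) = -2*(-1) = 2)
d + o(4, b)*p(12) = 2 + (2 + 4)²*12² = 2 + 6²*144 = 2 + 36*144 = 2 + 5184 = 5186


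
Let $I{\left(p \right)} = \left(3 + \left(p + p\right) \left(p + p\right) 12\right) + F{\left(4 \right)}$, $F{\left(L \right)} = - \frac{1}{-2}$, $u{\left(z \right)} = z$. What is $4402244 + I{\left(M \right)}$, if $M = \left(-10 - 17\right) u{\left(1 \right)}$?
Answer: $\frac{8874479}{2} \approx 4.4372 \cdot 10^{6}$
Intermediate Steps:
$F{\left(L \right)} = \frac{1}{2}$ ($F{\left(L \right)} = \left(-1\right) \left(- \frac{1}{2}\right) = \frac{1}{2}$)
$M = -27$ ($M = \left(-10 - 17\right) 1 = \left(-27\right) 1 = -27$)
$I{\left(p \right)} = \frac{7}{2} + 48 p^{2}$ ($I{\left(p \right)} = \left(3 + \left(p + p\right) \left(p + p\right) 12\right) + \frac{1}{2} = \left(3 + 2 p 2 p 12\right) + \frac{1}{2} = \left(3 + 4 p^{2} \cdot 12\right) + \frac{1}{2} = \left(3 + 48 p^{2}\right) + \frac{1}{2} = \frac{7}{2} + 48 p^{2}$)
$4402244 + I{\left(M \right)} = 4402244 + \left(\frac{7}{2} + 48 \left(-27\right)^{2}\right) = 4402244 + \left(\frac{7}{2} + 48 \cdot 729\right) = 4402244 + \left(\frac{7}{2} + 34992\right) = 4402244 + \frac{69991}{2} = \frac{8874479}{2}$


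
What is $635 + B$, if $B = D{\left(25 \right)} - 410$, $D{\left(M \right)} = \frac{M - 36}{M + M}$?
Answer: $\frac{11239}{50} \approx 224.78$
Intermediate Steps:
$D{\left(M \right)} = \frac{-36 + M}{2 M}$
$B = - \frac{20511}{50}$ ($B = \frac{-36 + 25}{2 \cdot 25} - 410 = \frac{1}{2} \cdot \frac{1}{25} \left(-11\right) - 410 = - \frac{11}{50} - 410 = - \frac{20511}{50} \approx -410.22$)
$635 + B = 635 - \frac{20511}{50} = \frac{11239}{50}$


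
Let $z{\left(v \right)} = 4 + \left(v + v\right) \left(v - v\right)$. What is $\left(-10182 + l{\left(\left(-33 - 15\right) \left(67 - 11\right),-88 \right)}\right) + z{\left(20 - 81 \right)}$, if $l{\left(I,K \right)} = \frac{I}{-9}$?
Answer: $- \frac{29638}{3} \approx -9879.3$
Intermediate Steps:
$l{\left(I,K \right)} = - \frac{I}{9}$ ($l{\left(I,K \right)} = I \left(- \frac{1}{9}\right) = - \frac{I}{9}$)
$z{\left(v \right)} = 4$ ($z{\left(v \right)} = 4 + 2 v 0 = 4 + 0 = 4$)
$\left(-10182 + l{\left(\left(-33 - 15\right) \left(67 - 11\right),-88 \right)}\right) + z{\left(20 - 81 \right)} = \left(-10182 - \frac{\left(-33 - 15\right) \left(67 - 11\right)}{9}\right) + 4 = \left(-10182 - \frac{\left(-48\right) 56}{9}\right) + 4 = \left(-10182 - - \frac{896}{3}\right) + 4 = \left(-10182 + \frac{896}{3}\right) + 4 = - \frac{29650}{3} + 4 = - \frac{29638}{3}$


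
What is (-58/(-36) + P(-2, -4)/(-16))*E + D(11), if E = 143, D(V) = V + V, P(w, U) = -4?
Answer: 10373/36 ≈ 288.14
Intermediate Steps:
D(V) = 2*V
(-58/(-36) + P(-2, -4)/(-16))*E + D(11) = (-58/(-36) - 4/(-16))*143 + 2*11 = (-58*(-1/36) - 4*(-1/16))*143 + 22 = (29/18 + ¼)*143 + 22 = (67/36)*143 + 22 = 9581/36 + 22 = 10373/36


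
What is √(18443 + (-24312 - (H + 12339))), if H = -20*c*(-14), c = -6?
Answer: 4*I*√1033 ≈ 128.56*I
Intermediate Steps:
H = -1680 (H = -20*(-6)*(-14) = 120*(-14) = -1680)
√(18443 + (-24312 - (H + 12339))) = √(18443 + (-24312 - (-1680 + 12339))) = √(18443 + (-24312 - 1*10659)) = √(18443 + (-24312 - 10659)) = √(18443 - 34971) = √(-16528) = 4*I*√1033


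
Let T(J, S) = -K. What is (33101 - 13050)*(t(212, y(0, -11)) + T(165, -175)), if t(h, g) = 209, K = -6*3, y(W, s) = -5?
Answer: 4551577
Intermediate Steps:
K = -18
T(J, S) = 18 (T(J, S) = -1*(-18) = 18)
(33101 - 13050)*(t(212, y(0, -11)) + T(165, -175)) = (33101 - 13050)*(209 + 18) = 20051*227 = 4551577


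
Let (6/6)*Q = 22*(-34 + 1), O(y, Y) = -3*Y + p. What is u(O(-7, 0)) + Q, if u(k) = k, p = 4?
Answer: -722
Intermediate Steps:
O(y, Y) = 4 - 3*Y (O(y, Y) = -3*Y + 4 = 4 - 3*Y)
Q = -726 (Q = 22*(-34 + 1) = 22*(-33) = -726)
u(O(-7, 0)) + Q = (4 - 3*0) - 726 = (4 + 0) - 726 = 4 - 726 = -722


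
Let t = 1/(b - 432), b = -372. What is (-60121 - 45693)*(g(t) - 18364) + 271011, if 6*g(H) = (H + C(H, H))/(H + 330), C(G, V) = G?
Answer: 1546894120587613/795957 ≈ 1.9434e+9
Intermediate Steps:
t = -1/804 (t = 1/(-372 - 432) = 1/(-804) = -1/804 ≈ -0.0012438)
g(H) = H/(3*(330 + H)) (g(H) = ((H + H)/(H + 330))/6 = ((2*H)/(330 + H))/6 = (2*H/(330 + H))/6 = H/(3*(330 + H)))
(-60121 - 45693)*(g(t) - 18364) + 271011 = (-60121 - 45693)*((⅓)*(-1/804)/(330 - 1/804) - 18364) + 271011 = -105814*((⅓)*(-1/804)/(265319/804) - 18364) + 271011 = -105814*((⅓)*(-1/804)*(804/265319) - 18364) + 271011 = -105814*(-1/795957 - 18364) + 271011 = -105814*(-14616954349/795957) + 271011 = 1546678407485086/795957 + 271011 = 1546894120587613/795957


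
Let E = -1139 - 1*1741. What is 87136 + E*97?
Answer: -192224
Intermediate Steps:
E = -2880 (E = -1139 - 1741 = -2880)
87136 + E*97 = 87136 - 2880*97 = 87136 - 279360 = -192224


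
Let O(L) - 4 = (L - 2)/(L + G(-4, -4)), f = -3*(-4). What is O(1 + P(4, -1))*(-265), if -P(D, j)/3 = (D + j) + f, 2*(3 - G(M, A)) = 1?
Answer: -112360/83 ≈ -1353.7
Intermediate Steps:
f = 12
G(M, A) = 5/2 (G(M, A) = 3 - ½*1 = 3 - ½ = 5/2)
P(D, j) = -36 - 3*D - 3*j (P(D, j) = -3*((D + j) + 12) = -3*(12 + D + j) = -36 - 3*D - 3*j)
O(L) = 4 + (-2 + L)/(5/2 + L) (O(L) = 4 + (L - 2)/(L + 5/2) = 4 + (-2 + L)/(5/2 + L))
O(1 + P(4, -1))*(-265) = (2*(8 + 5*(1 + (-36 - 3*4 - 3*(-1))))/(5 + 2*(1 + (-36 - 3*4 - 3*(-1)))))*(-265) = (2*(8 + 5*(1 + (-36 - 12 + 3)))/(5 + 2*(1 + (-36 - 12 + 3))))*(-265) = (2*(8 + 5*(1 - 45))/(5 + 2*(1 - 45)))*(-265) = (2*(8 + 5*(-44))/(5 + 2*(-44)))*(-265) = (2*(8 - 220)/(5 - 88))*(-265) = (2*(-212)/(-83))*(-265) = (2*(-1/83)*(-212))*(-265) = (424/83)*(-265) = -112360/83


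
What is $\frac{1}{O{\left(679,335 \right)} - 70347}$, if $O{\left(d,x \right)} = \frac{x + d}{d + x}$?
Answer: $- \frac{1}{70346} \approx -1.4215 \cdot 10^{-5}$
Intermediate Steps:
$O{\left(d,x \right)} = 1$ ($O{\left(d,x \right)} = \frac{d + x}{d + x} = 1$)
$\frac{1}{O{\left(679,335 \right)} - 70347} = \frac{1}{1 - 70347} = \frac{1}{-70346} = - \frac{1}{70346}$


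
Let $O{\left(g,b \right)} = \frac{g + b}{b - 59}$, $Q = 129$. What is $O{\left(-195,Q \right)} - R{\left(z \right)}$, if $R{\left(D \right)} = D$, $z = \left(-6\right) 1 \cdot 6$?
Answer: $\frac{1227}{35} \approx 35.057$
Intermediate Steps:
$z = -36$ ($z = \left(-6\right) 6 = -36$)
$O{\left(g,b \right)} = \frac{b + g}{-59 + b}$
$O{\left(-195,Q \right)} - R{\left(z \right)} = \frac{129 - 195}{-59 + 129} - -36 = \frac{1}{70} \left(-66\right) + 36 = - \frac{33}{35} + 36 = \frac{1227}{35}$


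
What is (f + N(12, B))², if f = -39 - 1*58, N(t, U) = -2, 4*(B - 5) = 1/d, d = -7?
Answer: 9801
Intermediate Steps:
B = 139/28 (B = 5 + (1/(-7))/4 = 5 + (1*(-⅐))/4 = 5 + (¼)*(-⅐) = 5 - 1/28 = 139/28 ≈ 4.9643)
f = -97 (f = -39 - 58 = -97)
(f + N(12, B))² = (-97 - 2)² = (-99)² = 9801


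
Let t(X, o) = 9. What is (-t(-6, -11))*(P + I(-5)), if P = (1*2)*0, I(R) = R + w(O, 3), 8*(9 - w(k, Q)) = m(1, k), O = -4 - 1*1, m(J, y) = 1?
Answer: -279/8 ≈ -34.875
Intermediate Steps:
O = -5 (O = -4 - 1 = -5)
w(k, Q) = 71/8 (w(k, Q) = 9 - ⅛*1 = 9 - ⅛ = 71/8)
I(R) = 71/8 + R (I(R) = R + 71/8 = 71/8 + R)
P = 0 (P = 2*0 = 0)
(-t(-6, -11))*(P + I(-5)) = (-1*9)*(0 + (71/8 - 5)) = -9*(0 + 31/8) = -9*31/8 = -279/8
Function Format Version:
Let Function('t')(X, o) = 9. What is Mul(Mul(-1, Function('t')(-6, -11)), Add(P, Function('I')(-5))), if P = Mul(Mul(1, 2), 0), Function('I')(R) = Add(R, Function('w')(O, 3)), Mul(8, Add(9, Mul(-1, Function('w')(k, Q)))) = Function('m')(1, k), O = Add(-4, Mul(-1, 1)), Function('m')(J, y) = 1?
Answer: Rational(-279, 8) ≈ -34.875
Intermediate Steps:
O = -5 (O = Add(-4, -1) = -5)
Function('w')(k, Q) = Rational(71, 8) (Function('w')(k, Q) = Add(9, Mul(Rational(-1, 8), 1)) = Add(9, Rational(-1, 8)) = Rational(71, 8))
Function('I')(R) = Add(Rational(71, 8), R) (Function('I')(R) = Add(R, Rational(71, 8)) = Add(Rational(71, 8), R))
P = 0 (P = Mul(2, 0) = 0)
Mul(Mul(-1, Function('t')(-6, -11)), Add(P, Function('I')(-5))) = Mul(Mul(-1, 9), Add(0, Add(Rational(71, 8), -5))) = Mul(-9, Add(0, Rational(31, 8))) = Mul(-9, Rational(31, 8)) = Rational(-279, 8)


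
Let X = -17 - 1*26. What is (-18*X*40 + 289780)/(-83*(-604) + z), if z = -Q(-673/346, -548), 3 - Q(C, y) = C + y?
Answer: 110976040/17154353 ≈ 6.4693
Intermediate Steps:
X = -43 (X = -17 - 26 = -43)
Q(C, y) = 3 - C - y (Q(C, y) = 3 - (C + y) = 3 + (-C - y) = 3 - C - y)
z = -191319/346 (z = -(3 - (-673)/346 - 1*(-548)) = -(3 - (-673)/346 + 548) = -(3 - 1*(-673/346) + 548) = -(3 + 673/346 + 548) = -1*191319/346 = -191319/346 ≈ -552.95)
(-18*X*40 + 289780)/(-83*(-604) + z) = (-18*(-43)*40 + 289780)/(-83*(-604) - 191319/346) = (774*40 + 289780)/(50132 - 191319/346) = (30960 + 289780)/(17154353/346) = 320740*(346/17154353) = 110976040/17154353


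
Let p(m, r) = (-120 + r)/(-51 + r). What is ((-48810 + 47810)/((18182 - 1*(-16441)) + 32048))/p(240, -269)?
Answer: -320000/25935019 ≈ -0.012339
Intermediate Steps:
p(m, r) = (-120 + r)/(-51 + r)
((-48810 + 47810)/((18182 - 1*(-16441)) + 32048))/p(240, -269) = ((-48810 + 47810)/((18182 - 1*(-16441)) + 32048))/(((-120 - 269)/(-51 - 269))) = (-1000/((18182 + 16441) + 32048))/((-389/(-320))) = (-1000/(34623 + 32048))/((-1/320*(-389))) = (-1000/66671)/(389/320) = -1000*1/66671*(320/389) = -1000/66671*320/389 = -320000/25935019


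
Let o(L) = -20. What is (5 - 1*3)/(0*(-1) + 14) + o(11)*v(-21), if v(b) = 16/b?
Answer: 323/21 ≈ 15.381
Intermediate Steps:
(5 - 1*3)/(0*(-1) + 14) + o(11)*v(-21) = (5 - 1*3)/(0*(-1) + 14) - 320/(-21) = (5 - 3)/(0 + 14) - 320*(-1)/21 = 2/14 - 20*(-16/21) = 2*(1/14) + 320/21 = ⅐ + 320/21 = 323/21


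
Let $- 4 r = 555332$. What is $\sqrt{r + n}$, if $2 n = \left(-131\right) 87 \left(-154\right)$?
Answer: $4 \sqrt{46171} \approx 859.5$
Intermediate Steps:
$n = 877569$ ($n = \frac{\left(-131\right) 87 \left(-154\right)}{2} = \frac{\left(-11397\right) \left(-154\right)}{2} = \frac{1}{2} \cdot 1755138 = 877569$)
$r = -138833$ ($r = \left(- \frac{1}{4}\right) 555332 = -138833$)
$\sqrt{r + n} = \sqrt{-138833 + 877569} = \sqrt{738736} = 4 \sqrt{46171}$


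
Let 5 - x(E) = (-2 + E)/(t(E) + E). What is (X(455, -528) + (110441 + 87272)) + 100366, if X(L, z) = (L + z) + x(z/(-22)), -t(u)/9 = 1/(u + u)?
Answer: 113541839/381 ≈ 2.9801e+5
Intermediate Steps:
t(u) = -9/(2*u) (t(u) = -9/(u + u) = -9*1/(2*u) = -9/(2*u))
x(E) = 5 - (-2 + E)/(E - 9/(2*E)) (x(E) = 5 - (-2 + E)/(-9/(2*E) + E) = 5 - (-2 + E)/(E - 9/(2*E)))
X(L, z) = L + z + (-45 - 2*z*(1 - z/11)/11)/(-9 + z²/242) (X(L, z) = (L + z) + (-45 + 4*(z/(-22))*(1 + 2*(z/(-22))))/(-9 + 2*(z/(-22))²) = (L + z) + (-45 + 4*(z*(-1/22))*(1 + 2*(z*(-1/22))))/(-9 + 2*(z*(-1/22))²) = (L + z) + (-45 + 4*(-z/22)*(1 + 2*(-z/22)))/(-9 + 2*(-z/22)²) = (L + z) + (-45 + 4*(-z/22)*(1 - z/11))/(-9 + 2*(z²/484)) = (L + z) + (-45 - 2*z*(1 - z/11)/11)/(-9 + z²/242) = L + z + (-45 - 2*z*(1 - z/11)/11)/(-9 + z²/242))
(X(455, -528) + (110441 + 87272)) + 100366 = ((-10890 + (-2178 + (-528)²)*(455 - 528) - 4*(-528)*(11 - 1*(-528)))/(-2178 + (-528)²) + (110441 + 87272)) + 100366 = ((-10890 + (-2178 + 278784)*(-73) - 4*(-528)*(11 + 528))/(-2178 + 278784) + 197713) + 100366 = ((-10890 + 276606*(-73) - 4*(-528)*539)/276606 + 197713) + 100366 = ((-10890 - 20192238 + 1138368)/276606 + 197713) + 100366 = ((1/276606)*(-19064760) + 197713) + 100366 = (-26260/381 + 197713) + 100366 = 75302393/381 + 100366 = 113541839/381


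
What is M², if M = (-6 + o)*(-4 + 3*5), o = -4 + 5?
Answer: 3025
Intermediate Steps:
o = 1
M = -55 (M = (-6 + 1)*(-4 + 3*5) = -5*(-4 + 15) = -5*11 = -55)
M² = (-55)² = 3025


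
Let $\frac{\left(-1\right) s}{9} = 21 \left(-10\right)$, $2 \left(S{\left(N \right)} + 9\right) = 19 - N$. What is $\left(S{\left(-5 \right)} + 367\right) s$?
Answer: $699300$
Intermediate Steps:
$S{\left(N \right)} = \frac{1}{2} - \frac{N}{2}$ ($S{\left(N \right)} = -9 + \frac{19 - N}{2} = -9 - \left(- \frac{19}{2} + \frac{N}{2}\right) = \frac{1}{2} - \frac{N}{2}$)
$s = 1890$ ($s = - 9 \cdot 21 \left(-10\right) = \left(-9\right) \left(-210\right) = 1890$)
$\left(S{\left(-5 \right)} + 367\right) s = \left(\left(\frac{1}{2} - - \frac{5}{2}\right) + 367\right) 1890 = \left(\left(\frac{1}{2} + \frac{5}{2}\right) + 367\right) 1890 = \left(3 + 367\right) 1890 = 370 \cdot 1890 = 699300$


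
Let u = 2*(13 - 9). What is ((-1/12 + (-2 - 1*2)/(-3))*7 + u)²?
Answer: 4489/16 ≈ 280.56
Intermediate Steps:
u = 8 (u = 2*4 = 8)
((-1/12 + (-2 - 1*2)/(-3))*7 + u)² = ((-1/12 + (-2 - 1*2)/(-3))*7 + 8)² = ((-1*1/12 + (-2 - 2)*(-⅓))*7 + 8)² = ((-1/12 - 4*(-⅓))*7 + 8)² = ((-1/12 + 4/3)*7 + 8)² = ((5/4)*7 + 8)² = (35/4 + 8)² = (67/4)² = 4489/16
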